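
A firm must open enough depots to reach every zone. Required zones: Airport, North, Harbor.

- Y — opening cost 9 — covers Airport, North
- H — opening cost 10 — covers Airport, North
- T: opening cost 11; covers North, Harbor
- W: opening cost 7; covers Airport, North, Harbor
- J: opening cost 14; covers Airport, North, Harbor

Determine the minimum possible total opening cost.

7

W alone covers Airport, North, Harbor — every zone.
Total opening cost: 7.
No cover costs less than 7.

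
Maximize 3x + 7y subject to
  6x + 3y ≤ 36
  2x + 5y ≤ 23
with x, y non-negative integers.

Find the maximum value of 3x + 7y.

33

Relaxing integrality, the LP optimum is 33.12 at (x,y) = (4.62, 2.75), which is not an integer point.
(x,y)=(4,3) is feasible, giving 33.
(x,y)=(3,3) is feasible, giving 30.
(x,y)=(5,2) is feasible, giving 29.
(x,y)=(4,2) is feasible, giving 26.
The best lattice point is (4,3), giving 33.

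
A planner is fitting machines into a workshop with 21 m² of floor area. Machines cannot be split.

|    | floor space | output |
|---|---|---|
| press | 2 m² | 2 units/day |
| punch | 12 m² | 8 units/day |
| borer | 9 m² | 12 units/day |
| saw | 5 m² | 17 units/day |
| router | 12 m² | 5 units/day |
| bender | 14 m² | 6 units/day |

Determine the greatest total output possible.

31

This is a 0-1 knapsack instance.
Take press, borer, and saw: floor space 2 + 9 + 5 = 16 ≤ 21, output 2 + 12 + 17 = 31.
No other feasible combination does better.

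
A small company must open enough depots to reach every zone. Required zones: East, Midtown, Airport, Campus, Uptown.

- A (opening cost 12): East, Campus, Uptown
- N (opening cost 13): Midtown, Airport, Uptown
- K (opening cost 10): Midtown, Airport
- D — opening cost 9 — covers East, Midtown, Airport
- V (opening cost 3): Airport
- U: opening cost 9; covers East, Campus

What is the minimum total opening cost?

21

Choose A and D: together they cover East, Midtown, Airport, Campus, Uptown — every zone.
Total opening cost: 12 + 9 = 21.
No cover costs less than 21.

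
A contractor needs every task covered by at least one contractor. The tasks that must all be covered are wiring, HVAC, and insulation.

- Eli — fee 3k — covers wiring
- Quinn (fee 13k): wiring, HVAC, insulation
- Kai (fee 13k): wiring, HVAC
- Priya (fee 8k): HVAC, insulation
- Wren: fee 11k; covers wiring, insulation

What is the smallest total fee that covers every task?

11

This is an integer covering problem.
Choose Eli and Priya: together they cover wiring, HVAC, insulation — every task.
Total fee: 3 + 8 = 11.
No cover costs less than 11.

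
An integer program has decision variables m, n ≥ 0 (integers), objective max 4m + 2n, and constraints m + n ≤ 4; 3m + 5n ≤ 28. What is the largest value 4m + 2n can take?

16

(m,n)=(4,0): 1·4+1·0=4≤4, 3·4+5·0=12≤28, objective 16.
(m,n)=(3,1): 1·3+1·1=4≤4, 3·3+5·1=14≤28, objective 14.
(m,n)=(3,0): 1·3+1·0=3≤4, 3·3+5·0=9≤28, objective 12.
No feasible integer point exceeds 16.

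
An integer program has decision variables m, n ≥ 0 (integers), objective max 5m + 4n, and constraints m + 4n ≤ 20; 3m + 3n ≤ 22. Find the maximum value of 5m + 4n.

35

(m,n)=(7,0) is feasible, giving 35.
(m,n)=(6,1) is feasible, giving 34.
(m,n)=(6,0) is feasible, giving 30.
Maximum is 35 at (m,n)=(7,0).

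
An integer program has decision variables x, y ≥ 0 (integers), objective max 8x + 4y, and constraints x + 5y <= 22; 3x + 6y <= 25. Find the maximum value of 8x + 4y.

(x,y)=(8,0) is feasible, giving 64.
(x,y)=(7,0) is feasible, giving 56.
Maximum is 64 at (x,y)=(8,0).

64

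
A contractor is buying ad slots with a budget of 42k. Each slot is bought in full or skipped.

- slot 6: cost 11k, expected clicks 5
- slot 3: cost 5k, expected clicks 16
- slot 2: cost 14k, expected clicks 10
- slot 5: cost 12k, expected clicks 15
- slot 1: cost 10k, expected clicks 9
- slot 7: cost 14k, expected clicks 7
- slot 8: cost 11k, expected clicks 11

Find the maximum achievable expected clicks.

52

slot 3 + slot 2 + slot 5 + slot 8: cost 5 + 14 + 12 + 11 = 42 ≤ 42, expected clicks 16 + 10 + 15 + 11 = 52.
slot 3 + slot 5 + slot 1 + slot 8: cost 5 + 12 + 10 + 11 = 38 ≤ 42, expected clicks 16 + 15 + 9 + 11 = 51.
Best is slot 3, slot 2, slot 5, and slot 8 with total expected clicks 52.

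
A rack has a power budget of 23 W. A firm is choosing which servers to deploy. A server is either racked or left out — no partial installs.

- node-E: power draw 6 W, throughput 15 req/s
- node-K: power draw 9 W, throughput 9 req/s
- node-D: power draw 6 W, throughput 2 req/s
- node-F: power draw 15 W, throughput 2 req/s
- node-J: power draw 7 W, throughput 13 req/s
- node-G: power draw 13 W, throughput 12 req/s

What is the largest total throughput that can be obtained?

Allowing fractional choices, the relaxed optimum would be about 37.9, but servers are indivisible.
node-E + node-K + node-J: power draw 6 + 9 + 7 = 22 ≤ 23, throughput 15 + 9 + 13 = 37.
node-E + node-J: power draw 6 + 7 = 13 ≤ 23, throughput 15 + 13 = 28.
node-E + node-D + node-J: power draw 6 + 6 + 7 = 19 ≤ 23, throughput 15 + 2 + 13 = 30.
Best is node-E, node-K, and node-J with total throughput 37.

37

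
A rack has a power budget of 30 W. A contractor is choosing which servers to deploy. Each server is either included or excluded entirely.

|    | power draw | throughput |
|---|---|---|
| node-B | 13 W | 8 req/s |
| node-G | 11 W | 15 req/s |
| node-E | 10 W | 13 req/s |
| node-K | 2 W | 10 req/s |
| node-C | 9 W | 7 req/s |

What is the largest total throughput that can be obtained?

Treat it as a binary knapsack problem.
Allowing fractional choices, the relaxed optimum would be about 43.4, but servers are indivisible.
node-G + node-E + node-K: power draw 11 + 10 + 2 = 23 ≤ 30, throughput 15 + 13 + 10 = 38.
node-G + node-E + node-C: power draw 11 + 10 + 9 = 30 ≤ 30, throughput 15 + 13 + 7 = 35.
node-B + node-G + node-K: power draw 13 + 11 + 2 = 26 ≤ 30, throughput 8 + 15 + 10 = 33.
Best is node-G, node-E, and node-K with total throughput 38.

38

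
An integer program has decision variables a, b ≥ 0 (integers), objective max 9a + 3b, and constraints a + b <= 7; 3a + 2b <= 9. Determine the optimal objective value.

(a,b)=(3,0): 1·3+1·0=3≤7, 3·3+2·0=9≤9, objective 27.
(a,b)=(2,1): 1·2+1·1=3≤7, 3·2+2·1=8≤9, objective 21.
Maximum is 27 at (a,b)=(3,0).

27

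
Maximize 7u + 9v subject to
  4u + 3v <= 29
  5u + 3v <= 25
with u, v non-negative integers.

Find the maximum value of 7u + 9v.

72

Relaxing integrality, the LP optimum is 75.00 at (u,v) = (0, 8.33), which is not an integer point.
(u,v)=(0,8): 4·0+3·8=24≤29, 5·0+3·8=24≤25, objective 72.
(u,v)=(0,7): 4·0+3·7=21≤29, 5·0+3·7=21≤25, objective 63.
No feasible integer point exceeds 72.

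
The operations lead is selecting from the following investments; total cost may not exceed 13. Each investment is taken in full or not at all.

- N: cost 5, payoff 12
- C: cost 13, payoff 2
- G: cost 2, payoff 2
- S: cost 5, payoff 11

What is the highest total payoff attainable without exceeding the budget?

Allowing fractional choices, the relaxed optimum would be about 25.2, but investments are indivisible.
N + S: cost 5 + 5 = 10 ≤ 13, payoff 12 + 11 = 23.
N + G: cost 5 + 2 = 7 ≤ 13, payoff 12 + 2 = 14.
N + G + S: cost 5 + 2 + 5 = 12 ≤ 13, payoff 12 + 2 + 11 = 25.
Best is N, G, and S with total payoff 25.

25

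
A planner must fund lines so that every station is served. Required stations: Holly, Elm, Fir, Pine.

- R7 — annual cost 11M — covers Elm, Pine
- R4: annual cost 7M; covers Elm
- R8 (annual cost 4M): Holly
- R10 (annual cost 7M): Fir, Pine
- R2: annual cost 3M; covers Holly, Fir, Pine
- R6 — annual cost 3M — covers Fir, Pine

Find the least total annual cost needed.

10

Choose R4 and R2: together they cover Holly, Elm, Fir, Pine — every station.
Total annual cost: 7 + 3 = 10.
No cover costs less than 10.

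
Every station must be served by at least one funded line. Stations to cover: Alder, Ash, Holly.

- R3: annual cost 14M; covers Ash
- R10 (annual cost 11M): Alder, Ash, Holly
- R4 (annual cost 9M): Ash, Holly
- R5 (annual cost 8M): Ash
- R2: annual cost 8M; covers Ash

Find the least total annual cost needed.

11

R10 alone covers Alder, Ash, Holly — every station.
Total annual cost: 11.
No cover costs less than 11.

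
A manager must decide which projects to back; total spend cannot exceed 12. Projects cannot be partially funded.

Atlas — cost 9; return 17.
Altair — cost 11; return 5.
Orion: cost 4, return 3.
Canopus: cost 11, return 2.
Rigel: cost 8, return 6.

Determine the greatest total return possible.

17

This is a 0-1 knapsack instance.
Atlas: cost 9 ≤ 12, return 17.
Orion + Rigel: cost 4 + 8 = 12 ≤ 12, return 3 + 6 = 9.
Rigel: cost 8 ≤ 12, return 6.
Best is Atlas with total return 17.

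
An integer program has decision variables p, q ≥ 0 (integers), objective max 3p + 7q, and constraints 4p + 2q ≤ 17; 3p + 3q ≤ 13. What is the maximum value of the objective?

28

The continuous relaxation peaks at (0, 4.33) with value 30.33; rounding to a feasible lattice point costs some objective.
(p,q)=(0,4): 4·0+2·4=8≤17, 3·0+3·4=12≤13, objective 28.
(p,q)=(1,3): 4·1+2·3=10≤17, 3·1+3·3=12≤13, objective 24.
No feasible integer point exceeds 28.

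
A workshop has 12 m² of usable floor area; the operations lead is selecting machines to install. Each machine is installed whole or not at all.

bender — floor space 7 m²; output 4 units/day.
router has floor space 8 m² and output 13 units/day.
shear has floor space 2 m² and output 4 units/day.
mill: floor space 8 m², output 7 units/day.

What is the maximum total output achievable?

17

router + shear: floor space 8 + 2 = 10 ≤ 12, output 13 + 4 = 17.
router: floor space 8 ≤ 12, output 13.
Best is router and shear with total output 17.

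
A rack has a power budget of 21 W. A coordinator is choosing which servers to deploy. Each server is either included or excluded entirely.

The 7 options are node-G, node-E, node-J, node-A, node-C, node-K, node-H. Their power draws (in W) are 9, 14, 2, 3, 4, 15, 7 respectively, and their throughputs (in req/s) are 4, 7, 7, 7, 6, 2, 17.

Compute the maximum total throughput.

37

This is a 0-1 knapsack instance.
Allowing fractional choices, the relaxed optimum would be about 39.5, but servers are indivisible.
node-G + node-J + node-A + node-H: power draw 9 + 2 + 3 + 7 = 21 ≤ 21, throughput 4 + 7 + 7 + 17 = 35.
node-J + node-A + node-C + node-H: power draw 2 + 3 + 4 + 7 = 16 ≤ 21, throughput 7 + 7 + 6 + 17 = 37.
Best is node-J, node-A, node-C, and node-H with total throughput 37.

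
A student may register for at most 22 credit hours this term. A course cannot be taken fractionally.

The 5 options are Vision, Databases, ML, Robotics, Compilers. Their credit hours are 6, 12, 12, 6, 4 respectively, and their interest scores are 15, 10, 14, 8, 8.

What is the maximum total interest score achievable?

37

Vision + Robotics + Compilers: credit hours 6 + 6 + 4 = 16 ≤ 22, interest score 15 + 8 + 8 = 31.
Vision + Databases + Compilers: credit hours 6 + 12 + 4 = 22 ≤ 22, interest score 15 + 10 + 8 = 33.
Vision + ML + Compilers: credit hours 6 + 12 + 4 = 22 ≤ 22, interest score 15 + 14 + 8 = 37.
Best is Vision, ML, and Compilers with total interest score 37.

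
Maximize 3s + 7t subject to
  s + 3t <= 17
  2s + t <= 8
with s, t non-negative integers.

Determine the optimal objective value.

38

Relaxing integrality, the LP optimum is 40.60 at (s,t) = (1.4, 5.2), which is not an integer point.
(s,t)=(1,5) is feasible, giving 38.
(s,t)=(0,5) is feasible, giving 35.
Maximum is 38 at (s,t)=(1,5).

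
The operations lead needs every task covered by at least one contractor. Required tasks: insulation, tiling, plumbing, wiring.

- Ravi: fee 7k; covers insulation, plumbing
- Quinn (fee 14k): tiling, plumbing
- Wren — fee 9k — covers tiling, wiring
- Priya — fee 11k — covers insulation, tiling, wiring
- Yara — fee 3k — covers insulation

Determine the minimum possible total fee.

The greedy cost-per-new-task heuristic would pick Yara, Wren, and Ravi for 19, but a cheaper cover exists.
Choose Ravi and Wren: together they cover insulation, tiling, plumbing, wiring — every task.
Total fee: 7 + 9 = 16.
No cover costs less than 16.

16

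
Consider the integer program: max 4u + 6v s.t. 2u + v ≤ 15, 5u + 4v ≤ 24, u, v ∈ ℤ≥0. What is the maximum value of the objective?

36

(u,v)=(0,6): 2·0+1·6=6≤15, 5·0+4·6=24≤24, objective 36.
(u,v)=(0,5): 2·0+1·5=5≤15, 5·0+4·5=20≤24, objective 30.
No feasible integer point exceeds 36.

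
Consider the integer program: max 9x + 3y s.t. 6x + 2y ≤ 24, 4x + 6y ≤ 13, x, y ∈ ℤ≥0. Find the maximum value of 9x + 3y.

(x,y)=(3,0): 6·3+2·0=18≤24, 4·3+6·0=12≤13, objective 27.
(x,y)=(2,0): 6·2+2·0=12≤24, 4·2+6·0=8≤13, objective 18.
The best lattice point is (3,0), giving 27.

27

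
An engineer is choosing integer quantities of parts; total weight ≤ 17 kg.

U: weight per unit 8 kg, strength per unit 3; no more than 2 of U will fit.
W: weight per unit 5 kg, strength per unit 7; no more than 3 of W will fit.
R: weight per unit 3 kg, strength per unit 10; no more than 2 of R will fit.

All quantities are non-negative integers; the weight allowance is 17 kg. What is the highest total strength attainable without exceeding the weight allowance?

34

Take 2×W and 2×R: weight 16 ≤ 17, strength 2·7 + 2·10 = 34.
R has the best ratio (10/3) and is taken to its limit of 2; remaining capacity is filled optimally with the others.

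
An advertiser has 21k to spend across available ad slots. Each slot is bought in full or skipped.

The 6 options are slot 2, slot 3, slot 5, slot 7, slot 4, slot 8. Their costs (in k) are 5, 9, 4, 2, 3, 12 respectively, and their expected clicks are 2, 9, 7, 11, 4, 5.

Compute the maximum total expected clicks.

Allowing fractional choices, the relaxed optimum would be about 32.2, but ad slots are indivisible.
slot 2 + slot 3 + slot 5 + slot 7: cost 5 + 9 + 4 + 2 = 20 ≤ 21, expected clicks 2 + 9 + 7 + 11 = 29.
slot 3 + slot 5 + slot 7 + slot 4: cost 9 + 4 + 2 + 3 = 18 ≤ 21, expected clicks 9 + 7 + 11 + 4 = 31.
slot 3 + slot 5 + slot 7: cost 9 + 4 + 2 = 15 ≤ 21, expected clicks 9 + 7 + 11 = 27.
Best is slot 3, slot 5, slot 7, and slot 4 with total expected clicks 31.

31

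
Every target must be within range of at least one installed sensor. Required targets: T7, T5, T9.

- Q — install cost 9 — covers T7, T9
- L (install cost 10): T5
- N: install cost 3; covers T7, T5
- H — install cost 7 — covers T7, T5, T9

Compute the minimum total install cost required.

7

This is a weighted set-cover instance.
The greedy cost-per-new-target heuristic would pick N and H for 10, but a cheaper cover exists.
H alone covers T7, T5, T9 — every target.
Total install cost: 7.
No cover costs less than 7.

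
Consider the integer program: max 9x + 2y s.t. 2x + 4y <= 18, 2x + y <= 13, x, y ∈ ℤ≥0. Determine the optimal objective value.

56

(x,y)=(6,1): 2·6+4·1=16≤18, 2·6+1·1=13≤13, objective 56.
(x,y)=(6,0): 2·6+4·0=12≤18, 2·6+1·0=12≤13, objective 54.
(x,y)=(5,2): 2·5+4·2=18≤18, 2·5+1·2=12≤13, objective 49.
Maximum is 56 at (x,y)=(6,1).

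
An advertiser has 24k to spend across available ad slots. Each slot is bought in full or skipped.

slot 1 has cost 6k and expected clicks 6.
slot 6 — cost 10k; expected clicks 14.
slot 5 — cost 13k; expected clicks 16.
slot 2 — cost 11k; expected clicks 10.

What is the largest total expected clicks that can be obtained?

30

slot 5 + slot 2: cost 13 + 11 = 24 ≤ 24, expected clicks 16 + 10 = 26.
slot 6 + slot 5: cost 10 + 13 = 23 ≤ 24, expected clicks 14 + 16 = 30.
Best is slot 6 and slot 5 with total expected clicks 30.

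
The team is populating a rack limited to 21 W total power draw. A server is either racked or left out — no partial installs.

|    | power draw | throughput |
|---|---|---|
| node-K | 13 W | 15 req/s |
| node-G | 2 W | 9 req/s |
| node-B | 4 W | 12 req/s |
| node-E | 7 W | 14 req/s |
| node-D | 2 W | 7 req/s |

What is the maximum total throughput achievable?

node-K + node-G + node-B + node-D: power draw 13 + 2 + 4 + 2 = 21 ≤ 21, throughput 15 + 9 + 12 + 7 = 43.
node-G + node-B + node-E + node-D: power draw 2 + 4 + 7 + 2 = 15 ≤ 21, throughput 9 + 12 + 14 + 7 = 42.
Best is node-K, node-G, node-B, and node-D with total throughput 43.

43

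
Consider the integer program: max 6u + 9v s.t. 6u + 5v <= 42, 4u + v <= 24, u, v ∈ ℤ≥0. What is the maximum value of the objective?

(u,v)=(0,8) is feasible, giving 72.
(u,v)=(1,7) is feasible, giving 69.
(u,v)=(0,7) is feasible, giving 63.
The best lattice point is (0,8), giving 72.

72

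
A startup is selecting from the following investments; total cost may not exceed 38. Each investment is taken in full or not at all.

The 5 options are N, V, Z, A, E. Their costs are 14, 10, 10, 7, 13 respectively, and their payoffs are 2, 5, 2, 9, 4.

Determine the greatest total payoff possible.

Allowing fractional choices, the relaxed optimum would be about 19.6, but investments are indivisible.
V + Z + A: cost 10 + 10 + 7 = 27 ≤ 38, payoff 5 + 2 + 9 = 16.
V + A + E: cost 10 + 7 + 13 = 30 ≤ 38, payoff 5 + 9 + 4 = 18.
N + V + A: cost 14 + 10 + 7 = 31 ≤ 38, payoff 2 + 5 + 9 = 16.
Best is V, A, and E with total payoff 18.

18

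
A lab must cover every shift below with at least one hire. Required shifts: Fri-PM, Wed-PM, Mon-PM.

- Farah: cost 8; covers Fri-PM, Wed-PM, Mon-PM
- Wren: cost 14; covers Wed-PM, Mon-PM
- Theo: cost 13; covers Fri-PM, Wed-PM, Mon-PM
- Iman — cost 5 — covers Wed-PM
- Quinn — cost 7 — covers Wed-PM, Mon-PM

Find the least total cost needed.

8

Farah alone covers Fri-PM, Wed-PM, Mon-PM — every shift.
Total cost: 8.
No cover costs less than 8.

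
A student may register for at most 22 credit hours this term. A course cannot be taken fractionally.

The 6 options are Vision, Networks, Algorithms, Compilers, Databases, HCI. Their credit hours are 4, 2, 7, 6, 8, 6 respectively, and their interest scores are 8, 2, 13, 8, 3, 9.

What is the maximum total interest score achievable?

Take Vision, Networks, Algorithms, and HCI: credit hours 4 + 2 + 7 + 6 = 19 ≤ 22, interest score 8 + 2 + 13 + 9 = 32.
No feasible combination exceeds this.

32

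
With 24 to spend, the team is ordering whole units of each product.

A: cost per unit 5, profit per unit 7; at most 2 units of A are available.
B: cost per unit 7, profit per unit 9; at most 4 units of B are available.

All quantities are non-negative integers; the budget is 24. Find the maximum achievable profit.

32

This is a bounded integer knapsack.
A has the best ratio (7/5); taking only A gives at most 2×7 = 14 (stopped by the supply cap of 2).
Mixing does better — 2×A and 2×B: cost 24 ≤ 24, profit 2·7 + 2·9 = 32.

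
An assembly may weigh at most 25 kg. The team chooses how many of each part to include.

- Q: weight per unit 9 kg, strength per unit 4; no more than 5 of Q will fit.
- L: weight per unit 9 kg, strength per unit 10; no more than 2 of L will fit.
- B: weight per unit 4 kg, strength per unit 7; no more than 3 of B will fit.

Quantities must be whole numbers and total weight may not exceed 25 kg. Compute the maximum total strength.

31

This is a bounded integer knapsack.
2×L and 1×B: weight 22 ≤ 25, strength 2·10 + 1·7 = 27.
1×L and 3×B: weight 21 ≤ 25, strength 1·10 + 3·7 = 31.
Best is 31.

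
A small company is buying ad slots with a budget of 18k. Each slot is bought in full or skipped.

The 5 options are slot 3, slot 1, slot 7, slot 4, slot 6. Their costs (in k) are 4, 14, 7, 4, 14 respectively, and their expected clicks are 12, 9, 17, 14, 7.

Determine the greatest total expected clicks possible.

slot 3 + slot 7: cost 4 + 7 = 11 ≤ 18, expected clicks 12 + 17 = 29.
slot 7 + slot 4: cost 7 + 4 = 11 ≤ 18, expected clicks 17 + 14 = 31.
slot 3 + slot 7 + slot 4: cost 4 + 7 + 4 = 15 ≤ 18, expected clicks 12 + 17 + 14 = 43.
Best is slot 3, slot 7, and slot 4 with total expected clicks 43.

43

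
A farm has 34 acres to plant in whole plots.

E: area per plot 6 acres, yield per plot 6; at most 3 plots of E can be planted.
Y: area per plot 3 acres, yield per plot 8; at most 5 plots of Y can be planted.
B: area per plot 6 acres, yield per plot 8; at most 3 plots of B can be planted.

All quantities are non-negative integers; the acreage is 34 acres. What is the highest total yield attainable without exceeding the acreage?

This is a bounded integer knapsack.
Y has the best ratio (8/3); taking only Y gives at most 5×8 = 40 (stopped by the supply cap of 5).
Mixing does better — 5×Y and 3×B: area 33 ≤ 34, yield 5·8 + 3·8 = 64.

64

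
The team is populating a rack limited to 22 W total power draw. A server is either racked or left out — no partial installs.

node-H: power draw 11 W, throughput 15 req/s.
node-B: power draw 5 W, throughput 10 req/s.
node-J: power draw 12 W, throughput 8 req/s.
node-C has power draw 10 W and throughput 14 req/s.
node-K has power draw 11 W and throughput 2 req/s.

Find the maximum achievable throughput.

29

This is an integer program with binary decision variables.
Allowing fractional choices, the relaxed optimum would be about 33.5, but servers are indivisible.
node-H + node-C: power draw 11 + 10 = 21 ≤ 22, throughput 15 + 14 = 29.
node-H + node-B: power draw 11 + 5 = 16 ≤ 22, throughput 15 + 10 = 25.
node-B + node-C: power draw 5 + 10 = 15 ≤ 22, throughput 10 + 14 = 24.
Best is node-H and node-C with total throughput 29.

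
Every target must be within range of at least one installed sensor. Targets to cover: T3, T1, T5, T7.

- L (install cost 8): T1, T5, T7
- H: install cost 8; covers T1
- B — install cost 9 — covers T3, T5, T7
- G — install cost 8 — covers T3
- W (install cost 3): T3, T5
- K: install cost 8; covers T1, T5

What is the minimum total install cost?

Choose L and W: together they cover T3, T1, T5, T7 — every target.
Total install cost: 8 + 3 = 11.
No cover costs less than 11.

11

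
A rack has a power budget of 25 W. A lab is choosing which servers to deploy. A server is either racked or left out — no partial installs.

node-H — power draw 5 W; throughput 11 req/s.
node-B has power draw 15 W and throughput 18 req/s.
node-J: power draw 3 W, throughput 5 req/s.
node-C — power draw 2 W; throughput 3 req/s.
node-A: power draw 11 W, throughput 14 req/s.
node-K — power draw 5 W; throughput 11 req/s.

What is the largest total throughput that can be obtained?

Allowing fractional choices, the relaxed optimum would be about 42.7, but servers are indivisible.
node-H + node-C + node-A + node-K: power draw 5 + 2 + 11 + 5 = 23 ≤ 25, throughput 11 + 3 + 14 + 11 = 39.
node-H + node-B + node-K: power draw 5 + 15 + 5 = 25 ≤ 25, throughput 11 + 18 + 11 = 40.
node-H + node-J + node-A + node-K: power draw 5 + 3 + 11 + 5 = 24 ≤ 25, throughput 11 + 5 + 14 + 11 = 41.
Best is node-H, node-J, node-A, and node-K with total throughput 41.

41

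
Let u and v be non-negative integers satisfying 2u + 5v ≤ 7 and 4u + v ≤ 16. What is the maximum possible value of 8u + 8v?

24

Relaxing integrality, the LP optimum is 28.00 at (u,v) = (3.5, 0), which is not an integer point.
(u,v)=(3,0): 2·3+5·0=6≤7, 4·3+1·0=12≤16, objective 24.
(u,v)=(2,0): 2·2+5·0=4≤7, 4·2+1·0=8≤16, objective 16.
No feasible integer point exceeds 24.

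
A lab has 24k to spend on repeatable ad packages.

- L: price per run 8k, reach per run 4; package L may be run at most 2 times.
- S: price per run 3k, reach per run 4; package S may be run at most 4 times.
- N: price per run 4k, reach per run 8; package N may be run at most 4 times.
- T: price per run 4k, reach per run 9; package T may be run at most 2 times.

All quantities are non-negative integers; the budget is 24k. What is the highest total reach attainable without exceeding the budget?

50

1×S, 3×N, and 2×T: price 23 ≤ 24, reach 1·4 + 3·8 + 2·9 = 46.
4×N and 2×T: price 24 ≤ 24, reach 4·8 + 2·9 = 50.
Best is 50.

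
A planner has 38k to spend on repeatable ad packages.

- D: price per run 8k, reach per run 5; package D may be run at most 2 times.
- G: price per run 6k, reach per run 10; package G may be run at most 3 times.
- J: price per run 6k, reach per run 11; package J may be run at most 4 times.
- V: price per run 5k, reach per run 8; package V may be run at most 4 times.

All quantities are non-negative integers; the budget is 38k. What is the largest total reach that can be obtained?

J has the best ratio (11/6); taking only J gives at most 4×11 = 44 (stopped by the supply cap of 4).
Mixing does better — 3×J and 4×V: price 38 ≤ 38, reach 3·11 + 4·8 = 65.

65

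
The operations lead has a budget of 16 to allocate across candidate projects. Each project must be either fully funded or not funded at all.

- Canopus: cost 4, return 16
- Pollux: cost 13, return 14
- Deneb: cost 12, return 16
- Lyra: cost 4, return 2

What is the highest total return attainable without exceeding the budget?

Canopus + Lyra: cost 4 + 4 = 8 ≤ 16, return 16 + 2 = 18.
Deneb + Lyra: cost 12 + 4 = 16 ≤ 16, return 16 + 2 = 18.
Canopus + Deneb: cost 4 + 12 = 16 ≤ 16, return 16 + 16 = 32.
Best is Canopus and Deneb with total return 32.

32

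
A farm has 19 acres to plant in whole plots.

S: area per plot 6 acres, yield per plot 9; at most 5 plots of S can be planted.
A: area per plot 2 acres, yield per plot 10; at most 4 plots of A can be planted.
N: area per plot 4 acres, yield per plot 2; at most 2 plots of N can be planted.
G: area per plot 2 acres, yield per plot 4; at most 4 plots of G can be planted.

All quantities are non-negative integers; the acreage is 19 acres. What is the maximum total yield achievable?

A has the best ratio (10/2); taking only A gives at most 4×10 = 40 (stopped by the supply cap of 4).
Mixing does better — 1×S, 4×A, and 2×G: area 18 ≤ 19, yield 1·9 + 4·10 + 2·4 = 57.

57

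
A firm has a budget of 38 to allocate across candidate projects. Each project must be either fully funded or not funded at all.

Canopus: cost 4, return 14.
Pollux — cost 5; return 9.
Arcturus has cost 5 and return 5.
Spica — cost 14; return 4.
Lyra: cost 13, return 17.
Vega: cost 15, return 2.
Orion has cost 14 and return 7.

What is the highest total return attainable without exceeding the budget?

47

Treat it as a binary knapsack problem.
Canopus + Pollux + Lyra + Orion: cost 4 + 5 + 13 + 14 = 36 ≤ 38, return 14 + 9 + 17 + 7 = 47.
Canopus + Pollux + Spica + Lyra: cost 4 + 5 + 14 + 13 = 36 ≤ 38, return 14 + 9 + 4 + 17 = 44.
Canopus + Pollux + Arcturus + Lyra: cost 4 + 5 + 5 + 13 = 27 ≤ 38, return 14 + 9 + 5 + 17 = 45.
Best is Canopus, Pollux, Lyra, and Orion with total return 47.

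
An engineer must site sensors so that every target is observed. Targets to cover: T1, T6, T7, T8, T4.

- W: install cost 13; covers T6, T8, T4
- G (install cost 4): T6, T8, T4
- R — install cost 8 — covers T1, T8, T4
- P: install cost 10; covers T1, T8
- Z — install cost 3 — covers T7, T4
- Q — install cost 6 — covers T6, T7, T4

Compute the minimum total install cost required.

14

This is a weighted set-cover instance.
The greedy cost-per-new-target heuristic would pick G, Z, and R for 15, but a cheaper cover exists.
Choose R and Q: together they cover T1, T6, T7, T8, T4 — every target.
Total install cost: 8 + 6 = 14.
No cover costs less than 14.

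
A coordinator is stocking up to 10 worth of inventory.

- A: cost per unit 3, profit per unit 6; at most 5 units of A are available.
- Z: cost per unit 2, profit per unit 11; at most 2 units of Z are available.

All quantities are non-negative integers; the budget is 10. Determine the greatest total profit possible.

Take 2×A and 2×Z: cost 10 ≤ 10, profit 2·6 + 2·11 = 34.
Z has the best ratio (11/2) and is taken to its limit of 2; remaining capacity is filled optimally with the others.

34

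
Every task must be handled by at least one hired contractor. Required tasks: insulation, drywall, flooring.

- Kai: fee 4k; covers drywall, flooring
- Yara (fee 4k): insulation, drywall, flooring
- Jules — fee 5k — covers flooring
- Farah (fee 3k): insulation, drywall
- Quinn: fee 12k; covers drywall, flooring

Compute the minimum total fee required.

4

This is a weighted set-cover instance.
Yara alone covers insulation, drywall, flooring — every task.
Total fee: 4.
No cover costs less than 4.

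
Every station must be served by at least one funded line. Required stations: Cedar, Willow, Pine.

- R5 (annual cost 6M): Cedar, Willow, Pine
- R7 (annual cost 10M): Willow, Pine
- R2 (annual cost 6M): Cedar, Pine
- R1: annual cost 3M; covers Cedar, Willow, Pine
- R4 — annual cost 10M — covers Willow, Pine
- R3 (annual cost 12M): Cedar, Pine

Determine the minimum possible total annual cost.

3

This is a weighted set-cover instance.
R1 alone covers Cedar, Willow, Pine — every station.
Total annual cost: 3.
No cover costs less than 3.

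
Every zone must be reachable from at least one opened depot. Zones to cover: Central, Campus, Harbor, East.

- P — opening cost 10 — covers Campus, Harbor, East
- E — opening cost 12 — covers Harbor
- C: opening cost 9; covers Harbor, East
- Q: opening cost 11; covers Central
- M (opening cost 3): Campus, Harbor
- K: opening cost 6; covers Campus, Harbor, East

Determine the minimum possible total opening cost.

17

The greedy cost-per-new-zone heuristic would pick M, K, and Q for 20, but a cheaper cover exists.
Choose Q and K: together they cover Central, Campus, Harbor, East — every zone.
Total opening cost: 11 + 6 = 17.
No cover costs less than 17.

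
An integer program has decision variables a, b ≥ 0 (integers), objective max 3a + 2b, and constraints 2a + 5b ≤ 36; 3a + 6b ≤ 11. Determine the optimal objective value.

9

(a,b)=(3,0) is feasible, giving 9.
(a,b)=(2,0) is feasible, giving 6.
Maximum is 9 at (a,b)=(3,0).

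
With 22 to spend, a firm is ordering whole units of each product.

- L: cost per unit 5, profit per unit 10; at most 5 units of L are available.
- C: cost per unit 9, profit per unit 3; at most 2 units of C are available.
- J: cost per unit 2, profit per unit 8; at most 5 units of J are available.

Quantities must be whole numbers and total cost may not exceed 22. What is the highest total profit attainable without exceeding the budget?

60

Take 2×L and 5×J: cost 20 ≤ 22, profit 2·10 + 5·8 = 60.
J has the best ratio (8/2) and is taken to its limit of 5; remaining capacity is filled optimally with the others.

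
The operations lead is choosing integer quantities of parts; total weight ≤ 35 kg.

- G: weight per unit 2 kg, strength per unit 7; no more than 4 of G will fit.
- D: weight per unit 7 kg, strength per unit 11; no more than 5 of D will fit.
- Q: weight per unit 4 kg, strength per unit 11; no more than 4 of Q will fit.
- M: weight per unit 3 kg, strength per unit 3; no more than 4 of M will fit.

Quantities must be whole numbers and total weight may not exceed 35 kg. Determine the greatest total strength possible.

G has the best ratio (7/2); taking only G gives at most 4×7 = 28 (stopped by the supply cap of 4).
Mixing does better — 4×G, 1×D, 4×Q, and 1×M: weight 34 ≤ 35, strength 4·7 + 1·11 + 4·11 + 1·3 = 86.

86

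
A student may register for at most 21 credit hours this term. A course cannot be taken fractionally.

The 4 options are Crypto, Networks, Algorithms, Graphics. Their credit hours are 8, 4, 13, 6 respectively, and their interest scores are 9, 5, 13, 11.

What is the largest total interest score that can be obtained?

Allowing fractional choices, the relaxed optimum would be about 28.0, but courses are indivisible.
Algorithms + Graphics: credit hours 13 + 6 = 19 ≤ 21, interest score 13 + 11 = 24.
Crypto + Networks + Graphics: credit hours 8 + 4 + 6 = 18 ≤ 21, interest score 9 + 5 + 11 = 25.
Best is Crypto, Networks, and Graphics with total interest score 25.

25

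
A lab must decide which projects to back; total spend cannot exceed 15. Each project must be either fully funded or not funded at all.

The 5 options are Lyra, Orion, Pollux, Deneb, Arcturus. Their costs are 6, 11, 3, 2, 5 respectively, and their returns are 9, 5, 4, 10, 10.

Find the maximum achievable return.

Take Lyra, Deneb, and Arcturus: cost 6 + 2 + 5 = 13 ≤ 15, return 9 + 10 + 10 = 29.
No other feasible combination does better.

29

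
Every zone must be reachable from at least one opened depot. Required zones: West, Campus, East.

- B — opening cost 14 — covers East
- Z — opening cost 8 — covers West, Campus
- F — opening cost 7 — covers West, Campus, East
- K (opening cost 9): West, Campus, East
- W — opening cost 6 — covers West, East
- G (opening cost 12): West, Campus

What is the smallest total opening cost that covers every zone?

7

F alone covers West, Campus, East — every zone.
Total opening cost: 7.
No cover costs less than 7.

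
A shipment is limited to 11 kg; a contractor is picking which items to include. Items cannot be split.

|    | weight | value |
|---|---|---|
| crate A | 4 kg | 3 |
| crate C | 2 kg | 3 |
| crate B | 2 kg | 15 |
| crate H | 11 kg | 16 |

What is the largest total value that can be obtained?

21

crate A + crate B: weight 4 + 2 = 6 ≤ 11, value 3 + 15 = 18.
crate A + crate C + crate B: weight 4 + 2 + 2 = 8 ≤ 11, value 3 + 3 + 15 = 21.
crate C + crate B: weight 2 + 2 = 4 ≤ 11, value 3 + 15 = 18.
Best is crate A, crate C, and crate B with total value 21.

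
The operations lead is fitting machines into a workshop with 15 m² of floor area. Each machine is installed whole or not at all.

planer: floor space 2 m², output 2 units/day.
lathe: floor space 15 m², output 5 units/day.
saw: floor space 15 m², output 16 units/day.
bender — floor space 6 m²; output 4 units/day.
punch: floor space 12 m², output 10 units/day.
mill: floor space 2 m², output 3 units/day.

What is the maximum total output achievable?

Allowing fractional choices, the relaxed optimum would be about 16.9, but machines are indivisible.
punch + mill: floor space 12 + 2 = 14 ≤ 15, output 10 + 3 = 13.
saw: floor space 15 ≤ 15, output 16.
planer + punch: floor space 2 + 12 = 14 ≤ 15, output 2 + 10 = 12.
Best is saw with total output 16.

16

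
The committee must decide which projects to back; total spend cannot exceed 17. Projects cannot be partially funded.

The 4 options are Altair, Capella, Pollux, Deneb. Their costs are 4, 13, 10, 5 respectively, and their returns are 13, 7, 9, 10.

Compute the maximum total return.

23

Treat it as a binary knapsack problem.
Take Altair and Deneb: cost 4 + 5 = 9 ≤ 17, return 13 + 10 = 23.
No other feasible combination does better.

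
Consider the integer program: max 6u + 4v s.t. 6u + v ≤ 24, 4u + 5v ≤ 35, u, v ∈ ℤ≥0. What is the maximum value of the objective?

Relaxing integrality, the LP optimum is 37.15 at (u,v) = (3.27, 4.38), which is not an integer point.
(u,v)=(3,4): 6·3+1·4=22≤24, 4·3+5·4=32≤35, objective 34.
(u,v)=(2,5): 6·2+1·5=17≤24, 4·2+5·5=33≤35, objective 32.
(u,v)=(3,3): 6·3+1·3=21≤24, 4·3+5·3=27≤35, objective 30.
(u,v)=(2,4): 6·2+1·4=16≤24, 4·2+5·4=28≤35, objective 28.
Maximum is 34 at (u,v)=(3,4).

34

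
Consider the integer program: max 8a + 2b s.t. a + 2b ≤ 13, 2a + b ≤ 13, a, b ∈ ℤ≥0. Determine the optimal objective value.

50

The continuous relaxation peaks at (6.5, 0) with value 52.00; rounding to a feasible lattice point costs some objective.
(a,b)=(6,1): 1·6+2·1=8≤13, 2·6+1·1=13≤13, objective 50.
(a,b)=(6,0): 1·6+2·0=6≤13, 2·6+1·0=12≤13, objective 48.
(a,b)=(5,2): 1·5+2·2=9≤13, 2·5+1·2=12≤13, objective 44.
(a,b)=(5,1): 1·5+2·1=7≤13, 2·5+1·1=11≤13, objective 42.
Maximum is 50 at (a,b)=(6,1).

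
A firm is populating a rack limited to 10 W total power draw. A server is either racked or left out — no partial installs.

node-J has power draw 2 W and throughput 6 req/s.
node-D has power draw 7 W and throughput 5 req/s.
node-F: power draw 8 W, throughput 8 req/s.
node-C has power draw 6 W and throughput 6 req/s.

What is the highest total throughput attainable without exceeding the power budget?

node-J + node-D: power draw 2 + 7 = 9 ≤ 10, throughput 6 + 5 = 11.
node-J + node-F: power draw 2 + 8 = 10 ≤ 10, throughput 6 + 8 = 14.
node-J + node-C: power draw 2 + 6 = 8 ≤ 10, throughput 6 + 6 = 12.
Best is node-J and node-F with total throughput 14.

14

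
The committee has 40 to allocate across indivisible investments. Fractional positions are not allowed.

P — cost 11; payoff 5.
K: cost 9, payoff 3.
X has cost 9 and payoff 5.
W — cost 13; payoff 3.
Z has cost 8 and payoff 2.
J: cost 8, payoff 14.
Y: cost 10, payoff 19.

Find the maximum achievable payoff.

This is a 0-1 knapsack instance.
Allowing fractional choices, the relaxed optimum would be about 43.7, but investments are indivisible.
P + K + J + Y: cost 11 + 9 + 8 + 10 = 38 ≤ 40, payoff 5 + 3 + 14 + 19 = 41.
K + X + J + Y: cost 9 + 9 + 8 + 10 = 36 ≤ 40, payoff 3 + 5 + 14 + 19 = 41.
P + X + J + Y: cost 11 + 9 + 8 + 10 = 38 ≤ 40, payoff 5 + 5 + 14 + 19 = 43.
Best is P, X, J, and Y with total payoff 43.

43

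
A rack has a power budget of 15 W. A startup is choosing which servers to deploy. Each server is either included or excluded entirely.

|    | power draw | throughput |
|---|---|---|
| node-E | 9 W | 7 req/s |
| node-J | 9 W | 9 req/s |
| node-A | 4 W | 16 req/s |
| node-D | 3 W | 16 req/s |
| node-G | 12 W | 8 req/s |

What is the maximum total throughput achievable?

32

Treat it as a binary knapsack problem.
Allowing fractional choices, the relaxed optimum would be about 40.0, but servers are indivisible.
node-A + node-D: power draw 4 + 3 = 7 ≤ 15, throughput 16 + 16 = 32.
node-J + node-D: power draw 9 + 3 = 12 ≤ 15, throughput 9 + 16 = 25.
node-J + node-A: power draw 9 + 4 = 13 ≤ 15, throughput 9 + 16 = 25.
Best is node-A and node-D with total throughput 32.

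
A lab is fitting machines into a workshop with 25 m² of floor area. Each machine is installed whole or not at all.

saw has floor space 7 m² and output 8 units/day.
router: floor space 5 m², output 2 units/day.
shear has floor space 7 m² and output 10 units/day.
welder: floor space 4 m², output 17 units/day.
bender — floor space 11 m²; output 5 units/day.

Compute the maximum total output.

37

Take saw, router, shear, and welder: floor space 7 + 5 + 7 + 4 = 23 ≤ 25, output 8 + 2 + 10 + 17 = 37.
No other feasible combination does better.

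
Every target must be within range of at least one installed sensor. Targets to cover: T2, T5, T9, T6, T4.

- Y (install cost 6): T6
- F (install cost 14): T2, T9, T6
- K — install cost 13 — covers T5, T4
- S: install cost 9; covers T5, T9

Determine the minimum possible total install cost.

This is a weighted set-cover instance.
The greedy cost-per-new-target heuristic would pick S, Y, K, and F for 42, but a cheaper cover exists.
Choose F and K: together they cover T2, T5, T9, T6, T4 — every target.
Total install cost: 14 + 13 = 27.
No cover costs less than 27.

27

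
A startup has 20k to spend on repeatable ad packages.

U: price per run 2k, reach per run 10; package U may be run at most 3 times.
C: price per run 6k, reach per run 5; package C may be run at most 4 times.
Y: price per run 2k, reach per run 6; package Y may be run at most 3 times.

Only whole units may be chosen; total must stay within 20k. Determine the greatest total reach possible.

3×U, 1×C, and 3×Y: price 18 ≤ 20, reach 3·10 + 1·5 + 3·6 = 53.
3×U and 3×Y: price 12 ≤ 20, reach 3·10 + 3·6 = 48.
Best is 53.

53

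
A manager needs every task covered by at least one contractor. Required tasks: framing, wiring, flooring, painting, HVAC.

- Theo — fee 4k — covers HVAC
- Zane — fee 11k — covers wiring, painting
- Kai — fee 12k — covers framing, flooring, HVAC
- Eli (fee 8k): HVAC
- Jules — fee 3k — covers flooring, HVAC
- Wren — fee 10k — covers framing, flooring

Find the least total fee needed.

23

The greedy cost-per-new-task heuristic would pick Jules, Zane, and Wren for 24, but a cheaper cover exists.
Choose Zane and Kai: together they cover framing, wiring, flooring, painting, HVAC — every task.
Total fee: 11 + 12 = 23.
No cover costs less than 23.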